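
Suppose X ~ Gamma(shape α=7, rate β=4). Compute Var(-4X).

For X ~ Gamma(shape α=7, rate β=4):
Var(X) = \frac{7}{16}
Var(-4X) = (-4)² × Var(X) = 16 × \frac{7}{16} = 7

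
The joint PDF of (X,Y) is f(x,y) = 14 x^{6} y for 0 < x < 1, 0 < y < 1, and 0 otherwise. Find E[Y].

E[Y] = ∫_0^1 ∫_0^1 y × f(x,y) dx dy
= \frac{2}{3}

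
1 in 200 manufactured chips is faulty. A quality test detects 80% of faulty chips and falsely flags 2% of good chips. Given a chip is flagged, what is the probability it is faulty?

Let D = the rare event, + = positive/flagged.
P(D) = 1/200
P(+|D) = 80/100 = 4/5
P(+|D') = 2/100 = 1/50
P(+) = P(+|D)P(D) + P(+|D')P(D')
     = \frac{4}{5} × \frac{1}{200} + \frac{1}{50} × \frac{199}{200}
     = \frac{239}{10000}
P(D|+) = P(+|D)P(D)/P(+) = \frac{40}{239}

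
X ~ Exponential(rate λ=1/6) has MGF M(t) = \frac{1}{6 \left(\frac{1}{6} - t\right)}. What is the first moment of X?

To find E[X], compute M^(1)(0):
M^(1)(t) = \frac{1}{6 \left(\frac{1}{6} - t\right)^{2}}
M^(1)(0) = 6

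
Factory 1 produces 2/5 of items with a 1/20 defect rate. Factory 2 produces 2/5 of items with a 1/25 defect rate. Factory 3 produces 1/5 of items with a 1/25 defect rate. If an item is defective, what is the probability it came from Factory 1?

Using Bayes' theorem:
P(F1) = 2/5, P(D|F1) = 1/20
P(F2) = 2/5, P(D|F2) = 1/25
P(F3) = 1/5, P(D|F3) = 1/25
P(D) = P(D|F1)P(F1) + P(D|F2)P(F2) + P(D|F3)P(F3)
     = \frac{11}{250}
P(F1|D) = P(D|F1)P(F1) / P(D)
= \frac{5}{11}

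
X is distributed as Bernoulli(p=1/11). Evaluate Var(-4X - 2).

For X ~ Bernoulli(p=1/11):
Var(X) = \frac{10}{121}
Var(-4X - 2) = (-4)² × Var(X) = 16 × \frac{10}{121} = \frac{160}{121}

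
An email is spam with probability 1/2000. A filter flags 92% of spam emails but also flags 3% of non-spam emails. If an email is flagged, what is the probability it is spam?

Let D = the rare event, + = positive/flagged.
P(D) = 1/2000
P(+|D) = 92/100 = 23/25
P(+|D') = 3/100
P(+) = P(+|D)P(D) + P(+|D')P(D')
     = \frac{23}{25} × \frac{1}{2000} + \frac{3}{100} × \frac{1999}{2000}
     = \frac{6089}{200000}
P(D|+) = P(+|D)P(D)/P(+) = \frac{92}{6089}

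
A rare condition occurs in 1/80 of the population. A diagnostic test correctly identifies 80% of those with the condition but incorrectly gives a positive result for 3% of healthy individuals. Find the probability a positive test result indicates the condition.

Let D = the rare event, + = positive/flagged.
P(D) = 1/80
P(+|D) = 80/100 = 4/5
P(+|D') = 3/100
P(+) = P(+|D)P(D) + P(+|D')P(D')
     = \frac{4}{5} × \frac{1}{80} + \frac{3}{100} × \frac{79}{80}
     = \frac{317}{8000}
P(D|+) = P(+|D)P(D)/P(+) = \frac{80}{317}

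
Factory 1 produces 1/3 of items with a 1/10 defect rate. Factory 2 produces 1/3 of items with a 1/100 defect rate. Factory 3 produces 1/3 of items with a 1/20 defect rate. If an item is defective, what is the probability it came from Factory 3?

Using Bayes' theorem:
P(F1) = 1/3, P(D|F1) = 1/10
P(F2) = 1/3, P(D|F2) = 1/100
P(F3) = 1/3, P(D|F3) = 1/20
P(D) = P(D|F1)P(F1) + P(D|F2)P(F2) + P(D|F3)P(F3)
     = \frac{4}{75}
P(F3|D) = P(D|F3)P(F3) / P(D)
= \frac{5}{16}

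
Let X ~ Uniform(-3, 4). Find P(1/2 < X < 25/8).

P(1/2 < X < 25/8) = ∫_{1/2}^{25/8} f(x) dx
where f(x) = \frac{1}{7}
= \frac{3}{8}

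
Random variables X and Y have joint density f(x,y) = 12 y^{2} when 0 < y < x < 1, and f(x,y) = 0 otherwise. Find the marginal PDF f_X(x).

f_X(x) = ∫_0^x 12 y^{2} dy = 4 x^{3}
for 0 < x < 1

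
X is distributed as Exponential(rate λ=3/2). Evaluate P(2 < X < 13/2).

P(2 < X < 13/2) = ∫_{2}^{13/2} f(x) dx
where f(x) = \frac{3 e^{- \frac{3 x}{2}}}{2}
= - \frac{1}{e^{\frac{39}{4}}} + e^{-3}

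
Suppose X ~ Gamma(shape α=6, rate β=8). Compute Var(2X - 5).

For X ~ Gamma(shape α=6, rate β=8):
Var(X) = \frac{3}{32}
Var(2X - 5) = (2)² × Var(X) = 4 × \frac{3}{32} = \frac{3}{8}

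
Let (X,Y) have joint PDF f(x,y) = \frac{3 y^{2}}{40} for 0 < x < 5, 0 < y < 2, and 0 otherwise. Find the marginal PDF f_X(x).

f_X(x) = ∫_0^2 f(x,y) dy
= ∫_0^2 \frac{3 y^{2}}{40} dy
= \frac{1}{5} for 0 < x < 5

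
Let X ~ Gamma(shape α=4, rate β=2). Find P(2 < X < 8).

P(2 < X < 8) = ∫_{2}^{8} f(x) dx
where f(x) = \frac{8 x^{3} e^{- 2 x}}{3}
= \frac{-2483 + 71 e^{12}}{3 e^{16}}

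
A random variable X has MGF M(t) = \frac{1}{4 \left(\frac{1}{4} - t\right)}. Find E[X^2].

To find E[X^2], compute M^(2)(0):
M^(1)(t) = \frac{1}{4 \left(\frac{1}{4} - t\right)^{2}}
M^(2)(t) = \frac{1}{2 \left(\frac{1}{4} - t\right)^{3}}
M^(2)(0) = 32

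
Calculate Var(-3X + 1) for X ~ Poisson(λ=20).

For X ~ Poisson(λ=20):
Var(X) = 20
Var(-3X + 1) = (-3)² × Var(X) = 9 × 20 = 180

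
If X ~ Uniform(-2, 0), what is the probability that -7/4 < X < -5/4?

P(-7/4 < X < -5/4) = ∫_{-7/4}^{-5/4} f(x) dx
where f(x) = \frac{1}{2}
= \frac{1}{4}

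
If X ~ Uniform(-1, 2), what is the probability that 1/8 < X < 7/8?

P(1/8 < X < 7/8) = ∫_{1/8}^{7/8} f(x) dx
where f(x) = \frac{1}{3}
= \frac{1}{4}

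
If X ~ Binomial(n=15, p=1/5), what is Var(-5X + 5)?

For X ~ Binomial(n=15, p=1/5):
Var(X) = \frac{12}{5}
Var(-5X + 5) = (-5)² × Var(X) = 25 × \frac{12}{5} = 60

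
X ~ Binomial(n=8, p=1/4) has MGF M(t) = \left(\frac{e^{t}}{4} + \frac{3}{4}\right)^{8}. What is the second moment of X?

To find E[X^2], compute M^(2)(0):
M^(1)(t) = 2 \left(\frac{e^{t}}{4} + \frac{3}{4}\right)^{7} e^{t}
M^(2)(t) = 2 \left(\frac{e^{t}}{4} + \frac{3}{4}\right)^{7} e^{t} + \frac{7 \left(\frac{e^{t}}{4} + \frac{3}{4}\right)^{6} e^{2 t}}{2}
M^(2)(0) = \frac{11}{2}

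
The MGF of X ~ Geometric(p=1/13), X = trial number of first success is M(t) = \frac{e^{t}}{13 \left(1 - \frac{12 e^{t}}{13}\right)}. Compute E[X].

To find E[X], compute M^(1)(0):
M^(1)(t) = \frac{e^{t}}{13 \left(1 - \frac{12 e^{t}}{13}\right)} + \frac{12 e^{2 t}}{169 \left(1 - \frac{12 e^{t}}{13}\right)^{2}}
M^(1)(0) = 13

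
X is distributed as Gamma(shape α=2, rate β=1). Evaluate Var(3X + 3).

For X ~ Gamma(shape α=2, rate β=1):
Var(X) = 2
Var(3X + 3) = (3)² × Var(X) = 9 × 2 = 18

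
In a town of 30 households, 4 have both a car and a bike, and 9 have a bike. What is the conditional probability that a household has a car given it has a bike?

P(A ∩ B) = 4/30 = 2/15
P(B) = 9/30 = 3/10
P(A|B) = P(A ∩ B) / P(B) = (2/15) / (3/10) = 4/9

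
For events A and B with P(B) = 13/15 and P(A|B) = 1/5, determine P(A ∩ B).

By definition, P(A|B) = P(A ∩ B) / P(B)
So P(A ∩ B) = P(A|B) × P(B)
= 1/5 × 13/15
= 13/75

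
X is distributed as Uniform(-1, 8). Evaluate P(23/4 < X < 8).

P(23/4 < X < 8) = ∫_{23/4}^{8} f(x) dx
where f(x) = \frac{1}{9}
= \frac{1}{4}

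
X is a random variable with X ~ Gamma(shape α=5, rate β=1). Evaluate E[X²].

Using the identity E[X²] = Var(X) + (E[X])²:
E[X] = 5
Var(X) = 5
E[X²] = 5 + (5)²
= 30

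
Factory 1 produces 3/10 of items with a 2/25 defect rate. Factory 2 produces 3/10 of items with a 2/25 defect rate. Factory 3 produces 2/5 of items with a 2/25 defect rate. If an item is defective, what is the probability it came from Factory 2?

Using Bayes' theorem:
P(F1) = 3/10, P(D|F1) = 2/25
P(F2) = 3/10, P(D|F2) = 2/25
P(F3) = 2/5, P(D|F3) = 2/25
P(D) = P(D|F1)P(F1) + P(D|F2)P(F2) + P(D|F3)P(F3)
     = \frac{2}{25}
P(F2|D) = P(D|F2)P(F2) / P(D)
= \frac{3}{10}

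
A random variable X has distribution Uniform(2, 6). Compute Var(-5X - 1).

For X ~ Uniform(2, 6):
Var(X) = \frac{4}{3}
Var(-5X - 1) = (-5)² × Var(X) = 25 × \frac{4}{3} = \frac{100}{3}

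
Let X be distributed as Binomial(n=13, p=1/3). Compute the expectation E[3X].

For X ~ Binomial(n=13, p=1/3):
E[X] = \frac{13}{3}
E[3X] = 3 × E[X] + 0 = 13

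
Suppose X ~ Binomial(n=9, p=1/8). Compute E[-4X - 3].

For X ~ Binomial(n=9, p=1/8):
E[X] = \frac{9}{8}
E[-4X - 3] = -4 × E[X] - 3 = - \frac{15}{2}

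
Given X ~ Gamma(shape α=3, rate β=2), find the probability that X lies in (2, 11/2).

P(2 < X < 11/2) = ∫_{2}^{11/2} f(x) dx
where f(x) = 4 x^{2} e^{- 2 x}
= \frac{-145 + 26 e^{7}}{2 e^{11}}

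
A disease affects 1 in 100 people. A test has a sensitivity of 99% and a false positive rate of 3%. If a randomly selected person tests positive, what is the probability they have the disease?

Let D = the rare event, + = positive/flagged.
P(D) = 1/100
P(+|D) = 99/100
P(+|D') = 3/100
P(+) = P(+|D)P(D) + P(+|D')P(D')
     = \frac{99}{100} × \frac{1}{100} + \frac{3}{100} × \frac{99}{100}
     = \frac{99}{2500}
P(D|+) = P(+|D)P(D)/P(+) = \frac{1}{4}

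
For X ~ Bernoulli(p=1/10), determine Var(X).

For X ~ Bernoulli(p=1/10):
Var(X) = \frac{9}{100}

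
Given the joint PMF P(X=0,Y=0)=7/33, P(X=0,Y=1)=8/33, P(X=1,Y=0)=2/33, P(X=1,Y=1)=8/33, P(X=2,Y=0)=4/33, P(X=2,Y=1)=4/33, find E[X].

First find marginal of X:
P(X=0) = 5/11
P(X=1) = 10/33
P(X=2) = 8/33
E[X] = 0 × 5/11 + 1 × 10/33 + 2 × 8/33 = 26/33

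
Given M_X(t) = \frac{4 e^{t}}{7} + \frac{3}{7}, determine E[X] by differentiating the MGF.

To find E[X], compute M^(1)(0):
M^(1)(t) = \frac{4 e^{t}}{7}
M^(1)(0) = \frac{4}{7}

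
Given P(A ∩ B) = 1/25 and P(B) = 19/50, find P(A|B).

P(A|B) = P(A ∩ B) / P(B)
= (1/25) / (19/50)
= 2/19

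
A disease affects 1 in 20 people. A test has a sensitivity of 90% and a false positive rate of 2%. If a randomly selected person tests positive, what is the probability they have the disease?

Let D = the rare event, + = positive/flagged.
P(D) = 1/20
P(+|D) = 90/100 = 9/10
P(+|D') = 2/100 = 1/50
P(+) = P(+|D)P(D) + P(+|D')P(D')
     = \frac{9}{10} × \frac{1}{20} + \frac{1}{50} × \frac{19}{20}
     = \frac{8}{125}
P(D|+) = P(+|D)P(D)/P(+) = \frac{45}{64}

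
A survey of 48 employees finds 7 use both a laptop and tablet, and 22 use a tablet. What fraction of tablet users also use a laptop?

P(A ∩ B) = 7/48
P(B) = 22/48 = 11/24
P(A|B) = P(A ∩ B) / P(B) = (7/48) / (11/24) = 7/22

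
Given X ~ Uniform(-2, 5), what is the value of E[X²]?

Using the identity E[X²] = Var(X) + (E[X])²:
E[X] = \frac{3}{2}
Var(X) = \frac{49}{12}
E[X²] = \frac{49}{12} + (\frac{3}{2})²
= \frac{19}{3}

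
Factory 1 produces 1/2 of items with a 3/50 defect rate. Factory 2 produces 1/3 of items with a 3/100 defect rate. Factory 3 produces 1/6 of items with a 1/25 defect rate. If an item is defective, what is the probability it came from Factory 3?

Using Bayes' theorem:
P(F1) = 1/2, P(D|F1) = 3/50
P(F2) = 1/3, P(D|F2) = 3/100
P(F3) = 1/6, P(D|F3) = 1/25
P(D) = P(D|F1)P(F1) + P(D|F2)P(F2) + P(D|F3)P(F3)
     = \frac{7}{150}
P(F3|D) = P(D|F3)P(F3) / P(D)
= \frac{1}{7}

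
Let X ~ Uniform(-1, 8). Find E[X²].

Using the identity E[X²] = Var(X) + (E[X])²:
E[X] = \frac{7}{2}
Var(X) = \frac{27}{4}
E[X²] = \frac{27}{4} + (\frac{7}{2})²
= 19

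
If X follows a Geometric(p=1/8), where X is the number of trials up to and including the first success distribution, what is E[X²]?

Using the identity E[X²] = Var(X) + (E[X])²:
E[X] = 8
Var(X) = 56
E[X²] = 56 + (8)²
= 120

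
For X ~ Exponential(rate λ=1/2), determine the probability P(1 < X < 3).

P(1 < X < 3) = ∫_{1}^{3} f(x) dx
where f(x) = \frac{e^{- \frac{x}{2}}}{2}
= - \frac{1 - e}{e^{\frac{3}{2}}}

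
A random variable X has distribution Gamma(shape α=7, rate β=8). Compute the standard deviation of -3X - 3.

For X ~ Gamma(shape α=7, rate β=8):
Var(X) = \frac{7}{64}
SD(X) = √(Var(X)) = √(\frac{7}{64}) = \frac{\sqrt{7}}{8}
SD(-3X - 3) = |-3| × SD(X) = 3 × \frac{\sqrt{7}}{8} = \frac{3 \sqrt{7}}{8}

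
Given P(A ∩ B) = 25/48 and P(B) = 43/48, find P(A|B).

P(A|B) = P(A ∩ B) / P(B)
= (25/48) / (43/48)
= 25/43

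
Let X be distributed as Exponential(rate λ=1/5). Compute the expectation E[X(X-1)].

E[X(X-1)] = E[X² - X] = E[X²] - E[X]
E[X] = 5
E[X²] = Var(X) + (E[X])² = 25 + (5)² = 50
E[X(X-1)] = 50 - 5 = 45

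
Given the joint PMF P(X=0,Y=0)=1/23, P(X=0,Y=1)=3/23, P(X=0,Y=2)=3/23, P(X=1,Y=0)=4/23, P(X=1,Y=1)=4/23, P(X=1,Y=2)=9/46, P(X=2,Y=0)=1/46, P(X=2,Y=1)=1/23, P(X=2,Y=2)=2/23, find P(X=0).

P(X=0) = P(X=0,Y=0) + P(X=0,Y=1) + P(X=0,Y=2)
= 1/23 + 3/23 + 3/23
= 7/23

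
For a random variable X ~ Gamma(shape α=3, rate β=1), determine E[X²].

Using the identity E[X²] = Var(X) + (E[X])²:
E[X] = 3
Var(X) = 3
E[X²] = 3 + (3)²
= 12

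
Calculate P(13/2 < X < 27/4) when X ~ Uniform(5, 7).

P(13/2 < X < 27/4) = ∫_{13/2}^{27/4} f(x) dx
where f(x) = \frac{1}{2}
= \frac{1}{8}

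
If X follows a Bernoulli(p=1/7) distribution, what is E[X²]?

Using the identity E[X²] = Var(X) + (E[X])²:
E[X] = \frac{1}{7}
Var(X) = \frac{6}{49}
E[X²] = \frac{6}{49} + (\frac{1}{7})²
= \frac{1}{7}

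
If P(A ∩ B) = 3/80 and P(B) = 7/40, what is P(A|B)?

P(A|B) = P(A ∩ B) / P(B)
= (3/80) / (7/40)
= 3/14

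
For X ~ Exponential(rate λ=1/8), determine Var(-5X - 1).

For X ~ Exponential(rate λ=1/8):
Var(X) = 64
Var(-5X - 1) = (-5)² × Var(X) = 25 × 64 = 1600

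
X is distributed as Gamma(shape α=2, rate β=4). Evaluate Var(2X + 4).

For X ~ Gamma(shape α=2, rate β=4):
Var(X) = \frac{1}{8}
Var(2X + 4) = (2)² × Var(X) = 4 × \frac{1}{8} = \frac{1}{2}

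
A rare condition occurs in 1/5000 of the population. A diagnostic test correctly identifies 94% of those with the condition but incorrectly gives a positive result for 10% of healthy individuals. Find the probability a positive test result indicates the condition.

Let D = the rare event, + = positive/flagged.
P(D) = 1/5000
P(+|D) = 94/100 = 47/50
P(+|D') = 10/100 = 1/10
P(+) = P(+|D)P(D) + P(+|D')P(D')
     = \frac{47}{50} × \frac{1}{5000} + \frac{1}{10} × \frac{4999}{5000}
     = \frac{12521}{125000}
P(D|+) = P(+|D)P(D)/P(+) = \frac{47}{25042}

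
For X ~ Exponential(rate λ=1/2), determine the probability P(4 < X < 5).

P(4 < X < 5) = ∫_{4}^{5} f(x) dx
where f(x) = \frac{e^{- \frac{x}{2}}}{2}
= - \frac{1}{e^{\frac{5}{2}}} + e^{-2}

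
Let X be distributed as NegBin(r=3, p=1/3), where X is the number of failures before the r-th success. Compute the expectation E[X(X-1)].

E[X(X-1)] = E[X² - X] = E[X²] - E[X]
E[X] = 6
E[X²] = Var(X) + (E[X])² = 18 + (6)² = 54
E[X(X-1)] = 54 - 6 = 48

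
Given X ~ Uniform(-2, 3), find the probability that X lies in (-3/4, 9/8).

P(-3/4 < X < 9/8) = ∫_{-3/4}^{9/8} f(x) dx
where f(x) = \frac{1}{5}
= \frac{3}{8}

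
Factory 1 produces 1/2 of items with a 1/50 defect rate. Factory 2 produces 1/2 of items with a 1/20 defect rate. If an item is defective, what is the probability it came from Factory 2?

Using Bayes' theorem:
P(F1) = 1/2, P(D|F1) = 1/50
P(F2) = 1/2, P(D|F2) = 1/20
P(D) = P(D|F1)P(F1) + P(D|F2)P(F2)
     = \frac{7}{200}
P(F2|D) = P(D|F2)P(F2) / P(D)
= \frac{5}{7}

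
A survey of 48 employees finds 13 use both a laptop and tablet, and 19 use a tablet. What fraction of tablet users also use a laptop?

P(A ∩ B) = 13/48
P(B) = 19/48
P(A|B) = P(A ∩ B) / P(B) = (13/48) / (19/48) = 13/19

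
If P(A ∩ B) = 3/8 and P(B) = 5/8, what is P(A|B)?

P(A|B) = P(A ∩ B) / P(B)
= (3/8) / (5/8)
= 3/5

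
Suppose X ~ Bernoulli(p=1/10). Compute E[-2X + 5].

For X ~ Bernoulli(p=1/10):
E[X] = \frac{1}{10}
E[-2X + 5] = -2 × E[X] + 5 = \frac{24}{5}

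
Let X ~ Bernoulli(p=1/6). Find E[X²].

Using the identity E[X²] = Var(X) + (E[X])²:
E[X] = \frac{1}{6}
Var(X) = \frac{5}{36}
E[X²] = \frac{5}{36} + (\frac{1}{6})²
= \frac{1}{6}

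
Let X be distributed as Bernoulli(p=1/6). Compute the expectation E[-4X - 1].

For X ~ Bernoulli(p=1/6):
E[X] = \frac{1}{6}
E[-4X - 1] = -4 × E[X] - 1 = - \frac{5}{3}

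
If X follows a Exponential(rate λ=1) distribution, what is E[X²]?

Using the identity E[X²] = Var(X) + (E[X])²:
E[X] = 1
Var(X) = 1
E[X²] = 1 + (1)²
= 2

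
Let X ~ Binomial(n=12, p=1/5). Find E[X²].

Using the identity E[X²] = Var(X) + (E[X])²:
E[X] = \frac{12}{5}
Var(X) = \frac{48}{25}
E[X²] = \frac{48}{25} + (\frac{12}{5})²
= \frac{192}{25}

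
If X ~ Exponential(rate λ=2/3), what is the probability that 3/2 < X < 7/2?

P(3/2 < X < 7/2) = ∫_{3/2}^{7/2} f(x) dx
where f(x) = \frac{2 e^{- \frac{2 x}{3}}}{3}
= - \frac{1}{e^{\frac{7}{3}}} + e^{-1}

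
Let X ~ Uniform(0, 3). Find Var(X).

For X ~ Uniform(0, 3):
Var(X) = \frac{3}{4}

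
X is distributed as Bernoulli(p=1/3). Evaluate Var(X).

For X ~ Bernoulli(p=1/3):
Var(X) = \frac{2}{9}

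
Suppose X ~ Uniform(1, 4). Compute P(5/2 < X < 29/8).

P(5/2 < X < 29/8) = ∫_{5/2}^{29/8} f(x) dx
where f(x) = \frac{1}{3}
= \frac{3}{8}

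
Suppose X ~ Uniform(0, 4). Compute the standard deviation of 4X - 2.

For X ~ Uniform(0, 4):
Var(X) = \frac{4}{3}
SD(X) = √(Var(X)) = √(\frac{4}{3}) = \frac{2 \sqrt{3}}{3}
SD(4X - 2) = |4| × SD(X) = 4 × \frac{2 \sqrt{3}}{3} = \frac{8 \sqrt{3}}{3}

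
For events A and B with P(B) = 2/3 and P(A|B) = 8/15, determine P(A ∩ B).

By definition, P(A|B) = P(A ∩ B) / P(B)
So P(A ∩ B) = P(A|B) × P(B)
= 8/15 × 2/3
= 16/45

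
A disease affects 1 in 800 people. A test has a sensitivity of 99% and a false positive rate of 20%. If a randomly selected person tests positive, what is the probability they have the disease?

Let D = the rare event, + = positive/flagged.
P(D) = 1/800
P(+|D) = 99/100
P(+|D') = 20/100 = 1/5
P(+) = P(+|D)P(D) + P(+|D')P(D')
     = \frac{99}{100} × \frac{1}{800} + \frac{1}{5} × \frac{799}{800}
     = \frac{16079}{80000}
P(D|+) = P(+|D)P(D)/P(+) = \frac{99}{16079}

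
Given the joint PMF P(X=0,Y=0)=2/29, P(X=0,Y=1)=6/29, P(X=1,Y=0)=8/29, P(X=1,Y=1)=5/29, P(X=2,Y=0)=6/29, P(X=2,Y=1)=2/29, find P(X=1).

P(X=1) = P(X=1,Y=0) + P(X=1,Y=1)
= 8/29 + 5/29
= 13/29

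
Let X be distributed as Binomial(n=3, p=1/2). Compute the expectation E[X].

For X ~ Binomial(n=3, p=1/2), the expected value is:
E[X] = \frac{3}{2}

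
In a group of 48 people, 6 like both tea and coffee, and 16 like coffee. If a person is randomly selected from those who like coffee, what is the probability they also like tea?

P(A ∩ B) = 6/48 = 1/8
P(B) = 16/48 = 1/3
P(A|B) = P(A ∩ B) / P(B) = (1/8) / (1/3) = 3/8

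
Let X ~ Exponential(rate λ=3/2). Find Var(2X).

For X ~ Exponential(rate λ=3/2):
Var(X) = \frac{4}{9}
Var(2X) = (2)² × Var(X) = 4 × \frac{4}{9} = \frac{16}{9}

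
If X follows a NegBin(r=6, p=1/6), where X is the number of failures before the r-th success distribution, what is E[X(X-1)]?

E[X(X-1)] = E[X² - X] = E[X²] - E[X]
E[X] = 30
E[X²] = Var(X) + (E[X])² = 180 + (30)² = 1080
E[X(X-1)] = 1080 - 30 = 1050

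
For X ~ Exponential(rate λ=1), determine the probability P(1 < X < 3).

P(1 < X < 3) = ∫_{1}^{3} f(x) dx
where f(x) = e^{- x}
= - \frac{1 - e^{2}}{e^{3}}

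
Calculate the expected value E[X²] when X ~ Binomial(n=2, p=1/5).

Using the identity E[X²] = Var(X) + (E[X])²:
E[X] = \frac{2}{5}
Var(X) = \frac{8}{25}
E[X²] = \frac{8}{25} + (\frac{2}{5})²
= \frac{12}{25}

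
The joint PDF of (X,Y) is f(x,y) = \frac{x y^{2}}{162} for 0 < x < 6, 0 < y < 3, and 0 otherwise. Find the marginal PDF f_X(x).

f_X(x) = ∫_0^3 f(x,y) dy
= ∫_0^3 \frac{x y^{2}}{162} dy
= \frac{x}{18} for 0 < x < 6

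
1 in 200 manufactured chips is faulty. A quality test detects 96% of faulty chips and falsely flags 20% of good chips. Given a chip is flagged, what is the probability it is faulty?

Let D = the rare event, + = positive/flagged.
P(D) = 1/200
P(+|D) = 96/100 = 24/25
P(+|D') = 20/100 = 1/5
P(+) = P(+|D)P(D) + P(+|D')P(D')
     = \frac{24}{25} × \frac{1}{200} + \frac{1}{5} × \frac{199}{200}
     = \frac{1019}{5000}
P(D|+) = P(+|D)P(D)/P(+) = \frac{24}{1019}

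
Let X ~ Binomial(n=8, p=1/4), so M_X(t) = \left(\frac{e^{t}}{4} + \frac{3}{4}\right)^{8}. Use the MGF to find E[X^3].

To find E[X^3], compute M^(3)(0):
M^(1)(t) = 2 \left(\frac{e^{t}}{4} + \frac{3}{4}\right)^{7} e^{t}
M^(2)(t) = 2 \left(\frac{e^{t}}{4} + \frac{3}{4}\right)^{7} e^{t} + \frac{7 \left(\frac{e^{t}}{4} + \frac{3}{4}\right)^{6} e^{2 t}}{2}
M^(3)(t) = 2 \left(\frac{e^{t}}{4} + \frac{3}{4}\right)^{7} e^{t} + \frac{21 \left(\frac{e^{t}}{4} + \frac{3}{4}\right)^{6} e^{2 t}}{2} + \frac{21 \left(\frac{e^{t}}{4} + \frac{3}{4}\right)^{5} e^{3 t}}{4}
M^(3)(0) = \frac{71}{4}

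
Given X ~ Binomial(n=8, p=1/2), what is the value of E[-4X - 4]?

For X ~ Binomial(n=8, p=1/2):
E[X] = 4
E[-4X - 4] = -4 × E[X] - 4 = -20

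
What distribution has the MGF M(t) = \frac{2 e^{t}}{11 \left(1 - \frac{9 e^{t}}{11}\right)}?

The MGF M(t) = \frac{2 e^{t}}{11 \left(1 - \frac{9 e^{t}}{11}\right)} is the standard form for the Geometric distribution.
Comparing with the known MGF formula identifies: Geometric(p=2/11), X = trial number of first success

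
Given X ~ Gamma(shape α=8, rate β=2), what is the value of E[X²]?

Using the identity E[X²] = Var(X) + (E[X])²:
E[X] = 4
Var(X) = 2
E[X²] = 2 + (4)²
= 18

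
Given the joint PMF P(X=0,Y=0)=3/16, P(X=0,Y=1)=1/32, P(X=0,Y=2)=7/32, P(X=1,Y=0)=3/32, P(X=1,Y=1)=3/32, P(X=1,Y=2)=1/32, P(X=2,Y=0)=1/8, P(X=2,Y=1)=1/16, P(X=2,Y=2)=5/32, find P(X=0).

P(X=0) = P(X=0,Y=0) + P(X=0,Y=1) + P(X=0,Y=2)
= 3/16 + 1/32 + 7/32
= 7/16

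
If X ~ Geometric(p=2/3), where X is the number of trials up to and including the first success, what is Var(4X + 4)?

For X ~ Geometric(p=2/3), where X is the number of trials up to and including the first success:
Var(X) = \frac{3}{4}
Var(4X + 4) = (4)² × Var(X) = 16 × \frac{3}{4} = 12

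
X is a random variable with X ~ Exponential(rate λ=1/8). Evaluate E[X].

For X ~ Exponential(rate λ=1/8), the expected value is:
E[X] = 8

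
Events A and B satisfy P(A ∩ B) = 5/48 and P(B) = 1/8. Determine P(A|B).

P(A|B) = P(A ∩ B) / P(B)
= (5/48) / (1/8)
= 5/6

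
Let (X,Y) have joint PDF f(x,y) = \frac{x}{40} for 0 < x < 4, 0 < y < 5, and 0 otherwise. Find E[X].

f_X(x) = ∫_0^5 \frac{x}{40} dy = \frac{x}{8}
E[X] = ∫_0^4 x × (\frac{x}{8}) dx = \frac{8}{3}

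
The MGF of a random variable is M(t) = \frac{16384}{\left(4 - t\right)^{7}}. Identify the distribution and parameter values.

The MGF M(t) = \frac{16384}{\left(4 - t\right)^{7}} is the standard form for the Gamma distribution.
Comparing with the known MGF formula identifies: Gamma(shape α=7, rate β=4)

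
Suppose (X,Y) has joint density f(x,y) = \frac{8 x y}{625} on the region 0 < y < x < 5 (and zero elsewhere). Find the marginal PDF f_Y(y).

f_Y(y) = ∫_y^5 \frac{8 x y}{625} dx = \frac{4 y \left(25 - y^{2}\right)}{625}
for 0 < y < 5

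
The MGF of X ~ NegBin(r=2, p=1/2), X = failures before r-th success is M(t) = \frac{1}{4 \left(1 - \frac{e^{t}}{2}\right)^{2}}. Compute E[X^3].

To find E[X^3], compute M^(3)(0):
M^(1)(t) = \frac{e^{t}}{4 \left(1 - \frac{e^{t}}{2}\right)^{3}}
M^(2)(t) = \frac{e^{t}}{4 \left(1 - \frac{e^{t}}{2}\right)^{3}} + \frac{3 e^{2 t}}{8 \left(1 - \frac{e^{t}}{2}\right)^{4}}
M^(3)(t) = \frac{e^{t}}{4 \left(1 - \frac{e^{t}}{2}\right)^{3}} + \frac{9 e^{2 t}}{8 \left(1 - \frac{e^{t}}{2}\right)^{4}} + \frac{3 e^{3 t}}{4 \left(1 - \frac{e^{t}}{2}\right)^{5}}
M^(3)(0) = 44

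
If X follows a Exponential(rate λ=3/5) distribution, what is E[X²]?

Using the identity E[X²] = Var(X) + (E[X])²:
E[X] = \frac{5}{3}
Var(X) = \frac{25}{9}
E[X²] = \frac{25}{9} + (\frac{5}{3})²
= \frac{50}{9}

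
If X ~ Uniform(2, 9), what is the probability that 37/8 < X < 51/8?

P(37/8 < X < 51/8) = ∫_{37/8}^{51/8} f(x) dx
where f(x) = \frac{1}{7}
= \frac{1}{4}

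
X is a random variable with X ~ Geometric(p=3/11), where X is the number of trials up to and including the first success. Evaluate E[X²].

Using the identity E[X²] = Var(X) + (E[X])²:
E[X] = \frac{11}{3}
Var(X) = \frac{88}{9}
E[X²] = \frac{88}{9} + (\frac{11}{3})²
= \frac{209}{9}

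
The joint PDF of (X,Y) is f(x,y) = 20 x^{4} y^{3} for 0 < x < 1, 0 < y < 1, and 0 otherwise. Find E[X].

E[X] = ∫_0^1 ∫_0^1 x × f(x,y) dy dx
= ∫_0^1 ∫_0^1 x × (20 x^{4} y^{3}) dy dx
= \frac{5}{6}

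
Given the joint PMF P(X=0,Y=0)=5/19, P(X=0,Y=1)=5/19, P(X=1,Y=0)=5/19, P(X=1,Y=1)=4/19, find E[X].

First find marginal of X:
P(X=0) = 10/19
P(X=1) = 9/19
E[X] = 0 × 10/19 + 1 × 9/19 = 9/19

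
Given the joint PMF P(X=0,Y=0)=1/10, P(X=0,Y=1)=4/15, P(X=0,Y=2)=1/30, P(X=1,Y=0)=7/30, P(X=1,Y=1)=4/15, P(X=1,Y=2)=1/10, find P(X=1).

P(X=1) = P(X=1,Y=0) + P(X=1,Y=1) + P(X=1,Y=2)
= 7/30 + 4/15 + 1/10
= 3/5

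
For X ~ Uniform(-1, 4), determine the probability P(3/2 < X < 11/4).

P(3/2 < X < 11/4) = ∫_{3/2}^{11/4} f(x) dx
where f(x) = \frac{1}{5}
= \frac{1}{4}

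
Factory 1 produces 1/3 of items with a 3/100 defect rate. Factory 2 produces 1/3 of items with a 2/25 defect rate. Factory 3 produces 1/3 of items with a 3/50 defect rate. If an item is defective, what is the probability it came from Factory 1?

Using Bayes' theorem:
P(F1) = 1/3, P(D|F1) = 3/100
P(F2) = 1/3, P(D|F2) = 2/25
P(F3) = 1/3, P(D|F3) = 3/50
P(D) = P(D|F1)P(F1) + P(D|F2)P(F2) + P(D|F3)P(F3)
     = \frac{17}{300}
P(F1|D) = P(D|F1)P(F1) / P(D)
= \frac{3}{17}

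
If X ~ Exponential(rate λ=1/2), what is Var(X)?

For X ~ Exponential(rate λ=1/2):
Var(X) = 4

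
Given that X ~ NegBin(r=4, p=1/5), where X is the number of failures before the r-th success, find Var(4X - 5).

For X ~ NegBin(r=4, p=1/5), where X is the number of failures before the r-th success:
Var(X) = 80
Var(4X - 5) = (4)² × Var(X) = 16 × 80 = 1280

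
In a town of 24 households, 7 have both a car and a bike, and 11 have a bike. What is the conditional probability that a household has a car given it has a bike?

P(A ∩ B) = 7/24
P(B) = 11/24
P(A|B) = P(A ∩ B) / P(B) = (7/24) / (11/24) = 7/11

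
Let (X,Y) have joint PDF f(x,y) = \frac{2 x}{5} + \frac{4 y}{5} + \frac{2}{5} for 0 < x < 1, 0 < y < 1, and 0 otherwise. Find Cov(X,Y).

E[XY] = ∫∫ xy × f(x,y) dx dy = \frac{3}{10}
E[X] = \frac{8}{15}
E[Y] = \frac{17}{30}
Cov(X,Y) = E[XY] - E[X]E[Y] = - \frac{1}{450}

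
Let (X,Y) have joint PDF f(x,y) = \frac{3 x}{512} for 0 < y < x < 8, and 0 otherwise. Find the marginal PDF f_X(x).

f_X(x) = ∫_0^x \frac{3 x}{512} dy = \frac{3 x^{2}}{512}
for 0 < x < 8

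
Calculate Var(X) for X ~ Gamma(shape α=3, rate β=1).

For X ~ Gamma(shape α=3, rate β=1):
Var(X) = 3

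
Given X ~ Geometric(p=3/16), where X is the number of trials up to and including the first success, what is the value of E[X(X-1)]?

E[X(X-1)] = E[X² - X] = E[X²] - E[X]
E[X] = \frac{16}{3}
E[X²] = Var(X) + (E[X])² = \frac{208}{9} + (\frac{16}{3})² = \frac{464}{9}
E[X(X-1)] = \frac{464}{9} - \frac{16}{3} = \frac{416}{9}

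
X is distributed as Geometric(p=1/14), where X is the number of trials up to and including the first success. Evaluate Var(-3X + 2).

For X ~ Geometric(p=1/14), where X is the number of trials up to and including the first success:
Var(X) = 182
Var(-3X + 2) = (-3)² × Var(X) = 9 × 182 = 1638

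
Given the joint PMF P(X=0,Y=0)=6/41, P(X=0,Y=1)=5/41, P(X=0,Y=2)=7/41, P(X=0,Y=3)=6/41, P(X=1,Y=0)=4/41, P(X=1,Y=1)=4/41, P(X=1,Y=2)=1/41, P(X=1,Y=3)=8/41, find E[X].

First find marginal of X:
P(X=0) = 24/41
P(X=1) = 17/41
E[X] = 0 × 24/41 + 1 × 17/41 = 17/41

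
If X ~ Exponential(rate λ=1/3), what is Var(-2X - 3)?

For X ~ Exponential(rate λ=1/3):
Var(X) = 9
Var(-2X - 3) = (-2)² × Var(X) = 4 × 9 = 36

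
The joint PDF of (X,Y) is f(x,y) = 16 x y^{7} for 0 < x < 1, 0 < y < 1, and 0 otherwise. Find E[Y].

E[Y] = ∫_0^1 ∫_0^1 y × f(x,y) dx dy
= \frac{8}{9}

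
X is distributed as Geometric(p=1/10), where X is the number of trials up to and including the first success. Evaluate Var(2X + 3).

For X ~ Geometric(p=1/10), where X is the number of trials up to and including the first success:
Var(X) = 90
Var(2X + 3) = (2)² × Var(X) = 4 × 90 = 360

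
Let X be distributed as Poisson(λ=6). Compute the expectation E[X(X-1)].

E[X(X-1)] = E[X² - X] = E[X²] - E[X]
E[X] = 6
E[X²] = Var(X) + (E[X])² = 6 + (6)² = 42
E[X(X-1)] = 42 - 6 = 36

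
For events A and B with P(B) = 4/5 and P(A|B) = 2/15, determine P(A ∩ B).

By definition, P(A|B) = P(A ∩ B) / P(B)
So P(A ∩ B) = P(A|B) × P(B)
= 2/15 × 4/5
= 8/75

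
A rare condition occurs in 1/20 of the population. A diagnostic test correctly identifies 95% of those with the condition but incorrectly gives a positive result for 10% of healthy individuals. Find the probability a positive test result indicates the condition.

Let D = the rare event, + = positive/flagged.
P(D) = 1/20
P(+|D) = 95/100 = 19/20
P(+|D') = 10/100 = 1/10
P(+) = P(+|D)P(D) + P(+|D')P(D')
     = \frac{19}{20} × \frac{1}{20} + \frac{1}{10} × \frac{19}{20}
     = \frac{57}{400}
P(D|+) = P(+|D)P(D)/P(+) = \frac{1}{3}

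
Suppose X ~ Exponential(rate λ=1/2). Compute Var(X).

For X ~ Exponential(rate λ=1/2):
Var(X) = 4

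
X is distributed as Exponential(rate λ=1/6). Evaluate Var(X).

For X ~ Exponential(rate λ=1/6):
Var(X) = 36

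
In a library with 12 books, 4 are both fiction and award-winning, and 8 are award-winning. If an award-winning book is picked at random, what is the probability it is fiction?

P(A ∩ B) = 4/12 = 1/3
P(B) = 8/12 = 2/3
P(A|B) = P(A ∩ B) / P(B) = (1/3) / (2/3) = 1/2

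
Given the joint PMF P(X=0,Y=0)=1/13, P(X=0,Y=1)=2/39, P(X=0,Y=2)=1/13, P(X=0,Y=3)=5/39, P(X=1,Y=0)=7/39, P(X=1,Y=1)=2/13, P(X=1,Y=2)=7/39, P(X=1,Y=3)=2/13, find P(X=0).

P(X=0) = P(X=0,Y=0) + P(X=0,Y=1) + P(X=0,Y=2) + P(X=0,Y=3)
= 1/13 + 2/39 + 1/13 + 5/39
= 1/3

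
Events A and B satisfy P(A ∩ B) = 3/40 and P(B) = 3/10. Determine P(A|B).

P(A|B) = P(A ∩ B) / P(B)
= (3/40) / (3/10)
= 1/4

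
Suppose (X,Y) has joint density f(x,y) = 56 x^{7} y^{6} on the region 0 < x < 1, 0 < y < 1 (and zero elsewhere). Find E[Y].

E[Y] = ∫_0^1 ∫_0^1 y × f(x,y) dx dy
= \frac{7}{8}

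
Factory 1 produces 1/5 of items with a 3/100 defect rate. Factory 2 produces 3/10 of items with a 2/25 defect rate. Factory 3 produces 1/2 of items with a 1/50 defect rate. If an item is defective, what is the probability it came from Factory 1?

Using Bayes' theorem:
P(F1) = 1/5, P(D|F1) = 3/100
P(F2) = 3/10, P(D|F2) = 2/25
P(F3) = 1/2, P(D|F3) = 1/50
P(D) = P(D|F1)P(F1) + P(D|F2)P(F2) + P(D|F3)P(F3)
     = \frac{1}{25}
P(F1|D) = P(D|F1)P(F1) / P(D)
= \frac{3}{20}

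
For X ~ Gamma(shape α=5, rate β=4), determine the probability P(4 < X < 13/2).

P(4 < X < 13/2) = ∫_{4}^{13/2} f(x) dx
where f(x) = \frac{128 x^{4} e^{- 4 x}}{3}
= \frac{5 \left(-13401 + 2135 e^{10}\right)}{3 e^{26}}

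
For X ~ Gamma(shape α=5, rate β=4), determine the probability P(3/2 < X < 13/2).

P(3/2 < X < 13/2) = ∫_{3/2}^{13/2} f(x) dx
where f(x) = \frac{128 x^{4} e^{- 4 x}}{3}
= \frac{5 \left(-4467 + 23 e^{20}\right)}{e^{26}}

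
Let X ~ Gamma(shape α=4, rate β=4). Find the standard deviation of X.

For X ~ Gamma(shape α=4, rate β=4):
Var(X) = \frac{1}{4}
SD(X) = √(Var(X)) = √(\frac{1}{4}) = \frac{1}{2}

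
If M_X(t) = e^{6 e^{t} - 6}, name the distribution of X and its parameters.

The MGF M(t) = e^{6 e^{t} - 6} is the standard form for the Poisson distribution.
Comparing with the known MGF formula identifies: Poisson(λ=6)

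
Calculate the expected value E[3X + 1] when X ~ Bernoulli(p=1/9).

For X ~ Bernoulli(p=1/9):
E[X] = \frac{1}{9}
E[3X + 1] = 3 × E[X] + 1 = \frac{4}{3}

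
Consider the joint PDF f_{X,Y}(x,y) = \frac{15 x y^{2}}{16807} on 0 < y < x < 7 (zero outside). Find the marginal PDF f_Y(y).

f_Y(y) = ∫_y^7 \frac{15 x y^{2}}{16807} dx = \frac{15 y^{2} \left(49 - y^{2}\right)}{33614}
for 0 < y < 7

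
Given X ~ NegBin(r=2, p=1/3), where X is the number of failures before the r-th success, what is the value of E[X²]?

Using the identity E[X²] = Var(X) + (E[X])²:
E[X] = 4
Var(X) = 12
E[X²] = 12 + (4)²
= 28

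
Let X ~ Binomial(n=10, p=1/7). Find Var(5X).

For X ~ Binomial(n=10, p=1/7):
Var(X) = \frac{60}{49}
Var(5X) = (5)² × Var(X) = 25 × \frac{60}{49} = \frac{1500}{49}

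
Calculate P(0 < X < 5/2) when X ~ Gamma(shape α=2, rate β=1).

P(0 < X < 5/2) = ∫_{0}^{5/2} f(x) dx
where f(x) = x e^{- x}
= 1 - \frac{7}{2 e^{\frac{5}{2}}}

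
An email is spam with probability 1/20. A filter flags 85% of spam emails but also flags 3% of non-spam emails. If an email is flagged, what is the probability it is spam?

Let D = the rare event, + = positive/flagged.
P(D) = 1/20
P(+|D) = 85/100 = 17/20
P(+|D') = 3/100
P(+) = P(+|D)P(D) + P(+|D')P(D')
     = \frac{17}{20} × \frac{1}{20} + \frac{3}{100} × \frac{19}{20}
     = \frac{71}{1000}
P(D|+) = P(+|D)P(D)/P(+) = \frac{85}{142}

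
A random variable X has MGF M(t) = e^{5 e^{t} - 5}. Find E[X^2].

To find E[X^2], compute M^(2)(0):
M^(1)(t) = 5 e^{t} e^{5 e^{t} - 5}
M^(2)(t) = 25 e^{2 t} e^{5 e^{t} - 5} + 5 e^{t} e^{5 e^{t} - 5}
M^(2)(0) = 30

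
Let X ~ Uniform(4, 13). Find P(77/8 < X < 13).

P(77/8 < X < 13) = ∫_{77/8}^{13} f(x) dx
where f(x) = \frac{1}{9}
= \frac{3}{8}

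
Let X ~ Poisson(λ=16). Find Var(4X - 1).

For X ~ Poisson(λ=16):
Var(X) = 16
Var(4X - 1) = (4)² × Var(X) = 16 × 16 = 256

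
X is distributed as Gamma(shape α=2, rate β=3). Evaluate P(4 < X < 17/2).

P(4 < X < 17/2) = ∫_{4}^{17/2} f(x) dx
where f(x) = 9 x e^{- 3 x}
= - \frac{53}{2 e^{\frac{51}{2}}} + \frac{13}{e^{12}}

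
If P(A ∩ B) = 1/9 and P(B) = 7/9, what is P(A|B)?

P(A|B) = P(A ∩ B) / P(B)
= (1/9) / (7/9)
= 1/7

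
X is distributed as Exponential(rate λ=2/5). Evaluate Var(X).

For X ~ Exponential(rate λ=2/5):
Var(X) = \frac{25}{4}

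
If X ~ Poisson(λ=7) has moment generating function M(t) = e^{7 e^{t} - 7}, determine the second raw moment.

To find E[X^2], compute M^(2)(0):
M^(1)(t) = 7 e^{t} e^{7 e^{t} - 7}
M^(2)(t) = 49 e^{2 t} e^{7 e^{t} - 7} + 7 e^{t} e^{7 e^{t} - 7}
M^(2)(0) = 56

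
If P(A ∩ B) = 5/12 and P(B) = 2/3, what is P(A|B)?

P(A|B) = P(A ∩ B) / P(B)
= (5/12) / (2/3)
= 5/8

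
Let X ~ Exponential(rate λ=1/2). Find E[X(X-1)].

E[X(X-1)] = E[X² - X] = E[X²] - E[X]
E[X] = 2
E[X²] = Var(X) + (E[X])² = 4 + (2)² = 8
E[X(X-1)] = 8 - 2 = 6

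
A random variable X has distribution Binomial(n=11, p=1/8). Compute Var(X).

For X ~ Binomial(n=11, p=1/8):
Var(X) = \frac{77}{64}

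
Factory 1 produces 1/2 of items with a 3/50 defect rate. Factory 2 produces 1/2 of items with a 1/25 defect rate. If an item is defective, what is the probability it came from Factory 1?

Using Bayes' theorem:
P(F1) = 1/2, P(D|F1) = 3/50
P(F2) = 1/2, P(D|F2) = 1/25
P(D) = P(D|F1)P(F1) + P(D|F2)P(F2)
     = \frac{1}{20}
P(F1|D) = P(D|F1)P(F1) / P(D)
= \frac{3}{5}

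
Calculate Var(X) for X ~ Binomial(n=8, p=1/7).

For X ~ Binomial(n=8, p=1/7):
Var(X) = \frac{48}{49}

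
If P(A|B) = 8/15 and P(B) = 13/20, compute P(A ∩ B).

By definition, P(A|B) = P(A ∩ B) / P(B)
So P(A ∩ B) = P(A|B) × P(B)
= 8/15 × 13/20
= 26/75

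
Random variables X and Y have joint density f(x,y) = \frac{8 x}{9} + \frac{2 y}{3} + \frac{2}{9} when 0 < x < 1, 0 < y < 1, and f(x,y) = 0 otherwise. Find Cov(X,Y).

E[XY] = ∫∫ xy × f(x,y) dx dy = \frac{17}{54}
E[X] = \frac{31}{54}
E[Y] = \frac{5}{9}
Cov(X,Y) = E[XY] - E[X]E[Y] = - \frac{1}{243}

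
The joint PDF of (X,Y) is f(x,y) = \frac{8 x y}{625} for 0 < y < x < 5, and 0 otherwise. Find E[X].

f_X(x) = ∫_0^x \frac{8 x y}{625} dy = \frac{4 x^{3}}{625}
E[X] = ∫_0^5 x × (\frac{4 x^{3}}{625}) dx = 4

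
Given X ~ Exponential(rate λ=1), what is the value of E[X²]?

Using the identity E[X²] = Var(X) + (E[X])²:
E[X] = 1
Var(X) = 1
E[X²] = 1 + (1)²
= 2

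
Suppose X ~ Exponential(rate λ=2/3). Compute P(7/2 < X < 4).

P(7/2 < X < 4) = ∫_{7/2}^{4} f(x) dx
where f(x) = \frac{2 e^{- \frac{2 x}{3}}}{3}
= - \frac{1 - e^{\frac{1}{3}}}{e^{\frac{8}{3}}}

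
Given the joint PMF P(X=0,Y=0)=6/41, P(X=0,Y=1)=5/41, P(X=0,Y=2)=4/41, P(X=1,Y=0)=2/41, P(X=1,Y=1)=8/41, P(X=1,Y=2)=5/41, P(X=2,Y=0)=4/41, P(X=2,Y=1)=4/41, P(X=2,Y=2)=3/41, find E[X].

First find marginal of X:
P(X=0) = 15/41
P(X=1) = 15/41
P(X=2) = 11/41
E[X] = 0 × 15/41 + 1 × 15/41 + 2 × 11/41 = 37/41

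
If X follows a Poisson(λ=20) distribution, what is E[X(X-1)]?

E[X(X-1)] = E[X² - X] = E[X²] - E[X]
E[X] = 20
E[X²] = Var(X) + (E[X])² = 20 + (20)² = 420
E[X(X-1)] = 420 - 20 = 400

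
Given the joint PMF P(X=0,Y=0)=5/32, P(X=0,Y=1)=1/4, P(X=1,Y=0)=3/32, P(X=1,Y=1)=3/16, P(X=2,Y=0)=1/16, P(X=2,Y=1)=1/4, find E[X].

First find marginal of X:
P(X=0) = 13/32
P(X=1) = 9/32
P(X=2) = 5/16
E[X] = 0 × 13/32 + 1 × 9/32 + 2 × 5/16 = 29/32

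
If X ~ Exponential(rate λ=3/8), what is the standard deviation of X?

For X ~ Exponential(rate λ=3/8):
Var(X) = \frac{64}{9}
SD(X) = √(Var(X)) = √(\frac{64}{9}) = \frac{8}{3}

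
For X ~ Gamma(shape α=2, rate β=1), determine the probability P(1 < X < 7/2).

P(1 < X < 7/2) = ∫_{1}^{7/2} f(x) dx
where f(x) = x e^{- x}
= - \frac{9}{2 e^{\frac{7}{2}}} + \frac{2}{e}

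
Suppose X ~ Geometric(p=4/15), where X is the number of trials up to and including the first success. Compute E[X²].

Using the identity E[X²] = Var(X) + (E[X])²:
E[X] = \frac{15}{4}
Var(X) = \frac{165}{16}
E[X²] = \frac{165}{16} + (\frac{15}{4})²
= \frac{195}{8}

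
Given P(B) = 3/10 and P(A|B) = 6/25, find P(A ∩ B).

By definition, P(A|B) = P(A ∩ B) / P(B)
So P(A ∩ B) = P(A|B) × P(B)
= 6/25 × 3/10
= 9/125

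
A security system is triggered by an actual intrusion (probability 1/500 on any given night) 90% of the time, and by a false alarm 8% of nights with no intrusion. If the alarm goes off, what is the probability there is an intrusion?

Let D = the rare event, + = positive/flagged.
P(D) = 1/500
P(+|D) = 90/100 = 9/10
P(+|D') = 8/100 = 2/25
P(+) = P(+|D)P(D) + P(+|D')P(D')
     = \frac{9}{10} × \frac{1}{500} + \frac{2}{25} × \frac{499}{500}
     = \frac{2041}{25000}
P(D|+) = P(+|D)P(D)/P(+) = \frac{45}{2041}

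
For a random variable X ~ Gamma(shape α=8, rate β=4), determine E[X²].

Using the identity E[X²] = Var(X) + (E[X])²:
E[X] = 2
Var(X) = \frac{1}{2}
E[X²] = \frac{1}{2} + (2)²
= \frac{9}{2}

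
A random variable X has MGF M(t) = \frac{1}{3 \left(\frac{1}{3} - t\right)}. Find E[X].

To find E[X], compute M^(1)(0):
M^(1)(t) = \frac{1}{3 \left(\frac{1}{3} - t\right)^{2}}
M^(1)(0) = 3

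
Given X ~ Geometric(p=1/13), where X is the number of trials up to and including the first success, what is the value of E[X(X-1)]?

E[X(X-1)] = E[X² - X] = E[X²] - E[X]
E[X] = 13
E[X²] = Var(X) + (E[X])² = 156 + (13)² = 325
E[X(X-1)] = 325 - 13 = 312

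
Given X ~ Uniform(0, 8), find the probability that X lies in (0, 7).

P(0 < X < 7) = ∫_{0}^{7} f(x) dx
where f(x) = \frac{1}{8}
= \frac{7}{8}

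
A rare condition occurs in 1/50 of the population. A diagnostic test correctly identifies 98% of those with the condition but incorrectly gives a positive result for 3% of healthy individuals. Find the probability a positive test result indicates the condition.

Let D = the rare event, + = positive/flagged.
P(D) = 1/50
P(+|D) = 98/100 = 49/50
P(+|D') = 3/100
P(+) = P(+|D)P(D) + P(+|D')P(D')
     = \frac{49}{50} × \frac{1}{50} + \frac{3}{100} × \frac{49}{50}
     = \frac{49}{1000}
P(D|+) = P(+|D)P(D)/P(+) = \frac{2}{5}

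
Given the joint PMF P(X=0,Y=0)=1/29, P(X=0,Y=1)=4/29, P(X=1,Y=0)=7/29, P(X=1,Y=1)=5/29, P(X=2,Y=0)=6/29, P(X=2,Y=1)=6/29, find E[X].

First find marginal of X:
P(X=0) = 5/29
P(X=1) = 12/29
P(X=2) = 12/29
E[X] = 0 × 5/29 + 1 × 12/29 + 2 × 12/29 = 36/29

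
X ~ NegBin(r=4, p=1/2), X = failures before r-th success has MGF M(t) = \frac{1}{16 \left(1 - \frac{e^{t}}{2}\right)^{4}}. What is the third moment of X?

To find E[X^3], compute M^(3)(0):
M^(1)(t) = \frac{e^{t}}{8 \left(1 - \frac{e^{t}}{2}\right)^{5}}
M^(2)(t) = \frac{e^{t}}{8 \left(1 - \frac{e^{t}}{2}\right)^{5}} + \frac{5 e^{2 t}}{16 \left(1 - \frac{e^{t}}{2}\right)^{6}}
M^(3)(t) = \frac{e^{t}}{8 \left(1 - \frac{e^{t}}{2}\right)^{5}} + \frac{15 e^{2 t}}{16 \left(1 - \frac{e^{t}}{2}\right)^{6}} + \frac{15 e^{3 t}}{16 \left(1 - \frac{e^{t}}{2}\right)^{7}}
M^(3)(0) = 184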